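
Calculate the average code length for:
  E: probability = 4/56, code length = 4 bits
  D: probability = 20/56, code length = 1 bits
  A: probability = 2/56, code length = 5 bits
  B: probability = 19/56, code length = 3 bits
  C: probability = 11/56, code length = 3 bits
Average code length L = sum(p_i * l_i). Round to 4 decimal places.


Weighted contributions p_i * l_i:
  E: (4/56) * 4 = 16/56
  D: (20/56) * 1 = 20/56
  A: (2/56) * 5 = 10/56
  B: (19/56) * 3 = 57/56
  C: (11/56) * 3 = 33/56
Sum = (16 + 20 + 10 + 57 + 33)/56 = 136/56

L = 136/56 = 2.4286 bits/symbol


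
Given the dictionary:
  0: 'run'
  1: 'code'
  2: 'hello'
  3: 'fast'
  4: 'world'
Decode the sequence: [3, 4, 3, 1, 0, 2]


Look up each index in the dictionary:
  3 -> 'fast'
  4 -> 'world'
  3 -> 'fast'
  1 -> 'code'
  0 -> 'run'
  2 -> 'hello'

Decoded: "fast world fast code run hello"


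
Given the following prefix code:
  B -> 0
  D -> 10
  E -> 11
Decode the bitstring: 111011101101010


Decoding step by step:
Bits 11 -> E
Bits 10 -> D
Bits 11 -> E
Bits 10 -> D
Bits 11 -> E
Bits 0 -> B
Bits 10 -> D
Bits 10 -> D


Decoded message: EDEDEBDD


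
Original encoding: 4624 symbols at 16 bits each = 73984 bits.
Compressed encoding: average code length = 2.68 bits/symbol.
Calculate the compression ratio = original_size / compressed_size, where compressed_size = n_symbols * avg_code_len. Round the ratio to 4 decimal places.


original_size = n_symbols * orig_bits = 4624 * 16 = 73984 bits
compressed_size = n_symbols * avg_code_len = 4624 * 2.68 = 12392.32 bits
ratio = original_size / compressed_size = 73984 / 12392.32 = 5.9701

Compression ratio = 5.9701


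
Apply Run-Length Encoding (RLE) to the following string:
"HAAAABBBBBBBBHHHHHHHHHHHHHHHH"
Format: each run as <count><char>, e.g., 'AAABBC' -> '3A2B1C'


Scanning runs left to right:
  i=0: run of 'H' x 1 -> '1H'
  i=1: run of 'A' x 4 -> '4A'
  i=5: run of 'B' x 8 -> '8B'
  i=13: run of 'H' x 16 -> '16H'

RLE = 1H4A8B16H


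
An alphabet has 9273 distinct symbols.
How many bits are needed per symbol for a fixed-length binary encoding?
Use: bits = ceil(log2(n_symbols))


log2(9273) = 13.1788
Bracket: 2^13 = 8192 < 9273 <= 2^14 = 16384
So ceil(log2(9273)) = 14

bits = ceil(log2(9273)) = ceil(13.1788) = 14 bits


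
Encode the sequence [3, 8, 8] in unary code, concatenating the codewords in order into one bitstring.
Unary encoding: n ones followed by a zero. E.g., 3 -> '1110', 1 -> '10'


Encode each number as n ones followed by a terminating 0:
  3 -> 1110 (4 bits)
  8 -> 111111110 (9 bits)
  8 -> 111111110 (9 bits)
Total length = 4 + 9 + 9 = 22 bits.

Unary([3, 8, 8]) = 1110111111110111111110 (22 bits)


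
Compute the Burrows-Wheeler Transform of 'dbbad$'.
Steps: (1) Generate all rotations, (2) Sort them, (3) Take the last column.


Rotations (sorted):
  0: $dbbad -> last char: d
  1: ad$dbb -> last char: b
  2: bad$db -> last char: b
  3: bbad$d -> last char: d
  4: d$dbba -> last char: a
  5: dbbad$ -> last char: $


BWT = dbbda$


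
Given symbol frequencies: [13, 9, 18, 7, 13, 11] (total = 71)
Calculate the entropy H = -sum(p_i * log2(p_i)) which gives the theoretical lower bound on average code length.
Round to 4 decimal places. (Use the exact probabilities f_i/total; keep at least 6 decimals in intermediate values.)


Per-symbol terms -p_i * log2(p_i) with p_i = f_i/71:
  p = 13/71 = 0.183099: log2(p) = -2.449307, -p*log2(p) = 0.448465
  p = 9/71 = 0.126761: log2(p) = -2.979822, -p*log2(p) = 0.377724
  p = 18/71 = 0.253521: log2(p) = -1.979822, -p*log2(p) = 0.501927
  p = 7/71 = 0.098592: log2(p) = -3.342392, -p*log2(p) = 0.329532
  p = 13/71 = 0.183099: log2(p) = -2.449307, -p*log2(p) = 0.448465
  p = 11/71 = 0.154930: log2(p) = -2.690316, -p*log2(p) = 0.416809
H = 0.448465 + 0.377724 + 0.501927 + 0.329532 + 0.448465 + 0.416809 = 2.522922

H = 2.5229 bits/symbol


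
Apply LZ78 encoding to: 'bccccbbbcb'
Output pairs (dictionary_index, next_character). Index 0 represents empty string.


LZ78 encoding steps:
Dictionary: {0: ''}
Step 1: w='' (idx 0), next='b' -> output (0, 'b'), add 'b' as idx 1
Step 2: w='' (idx 0), next='c' -> output (0, 'c'), add 'c' as idx 2
Step 3: w='c' (idx 2), next='c' -> output (2, 'c'), add 'cc' as idx 3
Step 4: w='c' (idx 2), next='b' -> output (2, 'b'), add 'cb' as idx 4
Step 5: w='b' (idx 1), next='b' -> output (1, 'b'), add 'bb' as idx 5
Step 6: w='cb' (idx 4), end of input -> output (4, '')


Encoded: [(0, 'b'), (0, 'c'), (2, 'c'), (2, 'b'), (1, 'b'), (4, '')]


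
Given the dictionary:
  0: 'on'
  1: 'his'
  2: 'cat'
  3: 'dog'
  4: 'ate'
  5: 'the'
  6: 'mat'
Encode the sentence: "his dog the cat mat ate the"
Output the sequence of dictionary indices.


Look up each word in the dictionary:
  'his' -> 1
  'dog' -> 3
  'the' -> 5
  'cat' -> 2
  'mat' -> 6
  'ate' -> 4
  'the' -> 5

Encoded: [1, 3, 5, 2, 6, 4, 5]


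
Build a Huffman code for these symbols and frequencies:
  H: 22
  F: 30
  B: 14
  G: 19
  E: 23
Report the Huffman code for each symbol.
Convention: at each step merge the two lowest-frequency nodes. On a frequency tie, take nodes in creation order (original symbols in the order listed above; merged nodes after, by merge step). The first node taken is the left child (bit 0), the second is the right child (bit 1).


Huffman tree construction:
Step 1: Merge B(14) + G(19) = 33
Step 2: Merge H(22) + E(23) = 45
Step 3: Merge F(30) + (B+G)(33) = 63
Step 4: Merge (H+E)(45) + (F+(B+G))(63) = 108
Read each symbol's code off the tree from the root (left child = 0, right child = 1).

Codes:
  H: 00 (length 2)
  F: 10 (length 2)
  B: 110 (length 3)
  G: 111 (length 3)
  E: 01 (length 2)
Average code length: 249/108 = 2.3056 bits/symbol


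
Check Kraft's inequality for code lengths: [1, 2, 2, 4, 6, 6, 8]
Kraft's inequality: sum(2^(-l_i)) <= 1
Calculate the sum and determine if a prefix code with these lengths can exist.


Sum = 2^(-1) + 2^(-2) + 2^(-2) + 2^(-4) + 2^(-6) + 2^(-6) + 2^(-8)
    = 0.5 + 0.25 + 0.25 + 0.0625 + 0.015625 + 0.015625 + 0.00390625
    = 281/256 = 1.09765625
Since 1.09765625 > 1, Kraft's inequality is NOT satisfied.
A prefix code with these lengths CANNOT exist.

Kraft sum = 1.09765625. Not satisfied.


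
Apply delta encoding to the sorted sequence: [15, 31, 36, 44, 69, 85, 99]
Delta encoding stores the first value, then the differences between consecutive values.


First value: 15
Deltas:
  31 - 15 = 16
  36 - 31 = 5
  44 - 36 = 8
  69 - 44 = 25
  85 - 69 = 16
  99 - 85 = 14


Delta encoded: [15, 16, 5, 8, 25, 16, 14]


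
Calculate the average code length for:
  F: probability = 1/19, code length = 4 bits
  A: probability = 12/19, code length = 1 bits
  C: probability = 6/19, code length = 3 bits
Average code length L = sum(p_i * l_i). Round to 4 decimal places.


Weighted contributions p_i * l_i:
  F: (1/19) * 4 = 4/19
  A: (12/19) * 1 = 12/19
  C: (6/19) * 3 = 18/19
Sum = (4 + 12 + 18)/19 = 34/19

L = 34/19 = 1.7895 bits/symbol


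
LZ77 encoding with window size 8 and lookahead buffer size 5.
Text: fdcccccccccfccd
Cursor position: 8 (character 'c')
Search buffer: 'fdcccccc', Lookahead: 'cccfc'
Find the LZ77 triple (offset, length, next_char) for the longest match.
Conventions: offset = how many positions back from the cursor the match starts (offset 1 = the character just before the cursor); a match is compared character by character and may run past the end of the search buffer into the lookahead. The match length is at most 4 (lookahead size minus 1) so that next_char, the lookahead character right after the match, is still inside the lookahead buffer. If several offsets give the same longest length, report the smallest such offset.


Try each offset into the search buffer:
  offset=1 (pos 7, char 'c'): match length 3
  offset=2 (pos 6, char 'c'): match length 3
  offset=3 (pos 5, char 'c'): match length 3
  offset=4 (pos 4, char 'c'): match length 3
  offset=5 (pos 3, char 'c'): match length 3
  offset=6 (pos 2, char 'c'): match length 3
  offset=7 (pos 1, char 'd'): match length 0
  offset=8 (pos 0, char 'f'): match length 0
Longest match has length 3, found at offsets 1, 2, 3, 4, 5, 6; take the smallest, offset 1.
next_char = character at position 8 + 3 = 11 -> 'f'

Best match: offset=1, length=3 (matching 'ccc' starting at position 7)
LZ77 triple: (1, 3, 'f')


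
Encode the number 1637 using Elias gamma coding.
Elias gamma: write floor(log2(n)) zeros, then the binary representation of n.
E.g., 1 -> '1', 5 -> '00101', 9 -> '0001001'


num_bits = floor(log2(1637)) + 1 = 11
leading_zeros = num_bits - 1 = 10
binary(1637) = 11001100101

Elias gamma(1637) = '0000000000' + '11001100101' = 000000000011001100101 (21 bits)


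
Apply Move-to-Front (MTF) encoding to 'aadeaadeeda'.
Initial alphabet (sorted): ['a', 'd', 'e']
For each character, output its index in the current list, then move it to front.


MTF encoding:
'a': index 0 in ['a', 'd', 'e'] -> ['a', 'd', 'e']
'a': index 0 in ['a', 'd', 'e'] -> ['a', 'd', 'e']
'd': index 1 in ['a', 'd', 'e'] -> ['d', 'a', 'e']
'e': index 2 in ['d', 'a', 'e'] -> ['e', 'd', 'a']
'a': index 2 in ['e', 'd', 'a'] -> ['a', 'e', 'd']
'a': index 0 in ['a', 'e', 'd'] -> ['a', 'e', 'd']
'd': index 2 in ['a', 'e', 'd'] -> ['d', 'a', 'e']
'e': index 2 in ['d', 'a', 'e'] -> ['e', 'd', 'a']
'e': index 0 in ['e', 'd', 'a'] -> ['e', 'd', 'a']
'd': index 1 in ['e', 'd', 'a'] -> ['d', 'e', 'a']
'a': index 2 in ['d', 'e', 'a'] -> ['a', 'd', 'e']


Output: [0, 0, 1, 2, 2, 0, 2, 2, 0, 1, 2]


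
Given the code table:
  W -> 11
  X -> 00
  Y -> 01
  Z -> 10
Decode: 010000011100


Decoding:
01 -> Y
00 -> X
00 -> X
01 -> Y
11 -> W
00 -> X


Result: YXXYWX


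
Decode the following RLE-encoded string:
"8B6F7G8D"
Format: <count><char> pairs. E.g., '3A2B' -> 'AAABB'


Expanding each <count><char> pair:
  8B -> 'BBBBBBBB'
  6F -> 'FFFFFF'
  7G -> 'GGGGGGG'
  8D -> 'DDDDDDDD'

Decoded = BBBBBBBBFFFFFFGGGGGGGDDDDDDDD


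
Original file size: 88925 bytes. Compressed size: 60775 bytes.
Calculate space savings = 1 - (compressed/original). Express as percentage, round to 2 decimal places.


ratio = compressed/original = 60775/88925 = 0.683441
savings = 1 - ratio = 1 - 0.683441 = 0.316559
as a percentage: 0.316559 * 100 = 31.66%

Space savings = 1 - 60775/88925 = 31.66%


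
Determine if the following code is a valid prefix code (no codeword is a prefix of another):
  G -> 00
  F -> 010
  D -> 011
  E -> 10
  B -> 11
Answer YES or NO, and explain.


Checking each pair (does one codeword prefix another?):
  G='00' vs F='010': no prefix
  G='00' vs D='011': no prefix
  G='00' vs E='10': no prefix
  G='00' vs B='11': no prefix
  F='010' vs G='00': no prefix
  F='010' vs D='011': no prefix
  F='010' vs E='10': no prefix
  F='010' vs B='11': no prefix
  D='011' vs G='00': no prefix
  D='011' vs F='010': no prefix
  D='011' vs E='10': no prefix
  D='011' vs B='11': no prefix
  E='10' vs G='00': no prefix
  E='10' vs F='010': no prefix
  E='10' vs D='011': no prefix
  E='10' vs B='11': no prefix
  B='11' vs G='00': no prefix
  B='11' vs F='010': no prefix
  B='11' vs D='011': no prefix
  B='11' vs E='10': no prefix
No violation found over all pairs.

YES -- this is a valid prefix code. No codeword is a prefix of any other codeword.


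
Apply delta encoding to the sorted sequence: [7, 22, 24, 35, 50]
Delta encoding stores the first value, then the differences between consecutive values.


First value: 7
Deltas:
  22 - 7 = 15
  24 - 22 = 2
  35 - 24 = 11
  50 - 35 = 15


Delta encoded: [7, 15, 2, 11, 15]


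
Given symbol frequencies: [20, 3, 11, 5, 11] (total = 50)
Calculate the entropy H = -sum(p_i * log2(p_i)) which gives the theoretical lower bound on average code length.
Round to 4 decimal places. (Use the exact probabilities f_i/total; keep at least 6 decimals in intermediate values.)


Per-symbol terms -p_i * log2(p_i) with p_i = f_i/50:
  p = 20/50 = 0.400000: log2(p) = -1.321928, -p*log2(p) = 0.528771
  p = 3/50 = 0.060000: log2(p) = -4.058894, -p*log2(p) = 0.243534
  p = 11/50 = 0.220000: log2(p) = -2.184425, -p*log2(p) = 0.480573
  p = 5/50 = 0.100000: log2(p) = -3.321928, -p*log2(p) = 0.332193
  p = 11/50 = 0.220000: log2(p) = -2.184425, -p*log2(p) = 0.480573
H = 0.528771 + 0.243534 + 0.480573 + 0.332193 + 0.480573 = 2.065644

H = 2.0656 bits/symbol


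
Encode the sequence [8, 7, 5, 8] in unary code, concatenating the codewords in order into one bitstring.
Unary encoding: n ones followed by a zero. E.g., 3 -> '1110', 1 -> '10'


Encode each number as n ones followed by a terminating 0:
  8 -> 111111110 (9 bits)
  7 -> 11111110 (8 bits)
  5 -> 111110 (6 bits)
  8 -> 111111110 (9 bits)
Total length = 9 + 8 + 6 + 9 = 32 bits.

Unary([8, 7, 5, 8]) = 11111111011111110111110111111110 (32 bits)


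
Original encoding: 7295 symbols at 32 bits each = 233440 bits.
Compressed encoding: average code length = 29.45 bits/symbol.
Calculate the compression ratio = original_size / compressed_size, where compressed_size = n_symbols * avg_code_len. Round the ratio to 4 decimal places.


original_size = n_symbols * orig_bits = 7295 * 32 = 233440 bits
compressed_size = n_symbols * avg_code_len = 7295 * 29.45 = 214837.75 bits
ratio = original_size / compressed_size = 233440 / 214837.75 = 1.0866

Compression ratio = 1.0866


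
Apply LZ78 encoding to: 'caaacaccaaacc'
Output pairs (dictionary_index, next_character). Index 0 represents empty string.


LZ78 encoding steps:
Dictionary: {0: ''}
Step 1: w='' (idx 0), next='c' -> output (0, 'c'), add 'c' as idx 1
Step 2: w='' (idx 0), next='a' -> output (0, 'a'), add 'a' as idx 2
Step 3: w='a' (idx 2), next='a' -> output (2, 'a'), add 'aa' as idx 3
Step 4: w='c' (idx 1), next='a' -> output (1, 'a'), add 'ca' as idx 4
Step 5: w='c' (idx 1), next='c' -> output (1, 'c'), add 'cc' as idx 5
Step 6: w='aa' (idx 3), next='a' -> output (3, 'a'), add 'aaa' as idx 6
Step 7: w='cc' (idx 5), end of input -> output (5, '')


Encoded: [(0, 'c'), (0, 'a'), (2, 'a'), (1, 'a'), (1, 'c'), (3, 'a'), (5, '')]


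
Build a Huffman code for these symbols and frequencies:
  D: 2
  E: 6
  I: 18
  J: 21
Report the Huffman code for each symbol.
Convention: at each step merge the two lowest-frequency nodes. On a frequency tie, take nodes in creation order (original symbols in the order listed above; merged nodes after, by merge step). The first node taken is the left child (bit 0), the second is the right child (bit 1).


Huffman tree construction:
Step 1: Merge D(2) + E(6) = 8
Step 2: Merge (D+E)(8) + I(18) = 26
Step 3: Merge J(21) + ((D+E)+I)(26) = 47
Read each symbol's code off the tree from the root (left child = 0, right child = 1).

Codes:
  D: 100 (length 3)
  E: 101 (length 3)
  I: 11 (length 2)
  J: 0 (length 1)
Average code length: 81/47 = 1.7234 bits/symbol


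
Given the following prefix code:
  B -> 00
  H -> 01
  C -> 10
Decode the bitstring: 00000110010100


Decoding step by step:
Bits 00 -> B
Bits 00 -> B
Bits 01 -> H
Bits 10 -> C
Bits 01 -> H
Bits 01 -> H
Bits 00 -> B


Decoded message: BBHCHHB


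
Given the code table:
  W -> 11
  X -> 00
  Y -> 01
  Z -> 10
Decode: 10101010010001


Decoding:
10 -> Z
10 -> Z
10 -> Z
10 -> Z
01 -> Y
00 -> X
01 -> Y


Result: ZZZZYXY


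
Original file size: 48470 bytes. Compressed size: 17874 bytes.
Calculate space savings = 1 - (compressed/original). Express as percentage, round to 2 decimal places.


ratio = compressed/original = 17874/48470 = 0.368764
savings = 1 - ratio = 1 - 0.368764 = 0.631236
as a percentage: 0.631236 * 100 = 63.12%

Space savings = 1 - 17874/48470 = 63.12%


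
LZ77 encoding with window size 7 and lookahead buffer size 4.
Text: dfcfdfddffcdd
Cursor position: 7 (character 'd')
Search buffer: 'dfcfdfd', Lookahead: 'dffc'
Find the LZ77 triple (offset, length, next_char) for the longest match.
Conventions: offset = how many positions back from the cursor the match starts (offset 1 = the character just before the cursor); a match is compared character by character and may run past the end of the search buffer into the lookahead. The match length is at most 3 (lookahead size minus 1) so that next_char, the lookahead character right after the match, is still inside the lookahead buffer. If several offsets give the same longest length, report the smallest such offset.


Try each offset into the search buffer:
  offset=1 (pos 6, char 'd'): match length 1
  offset=2 (pos 5, char 'f'): match length 0
  offset=3 (pos 4, char 'd'): match length 2
  offset=4 (pos 3, char 'f'): match length 0
  offset=5 (pos 2, char 'c'): match length 0
  offset=6 (pos 1, char 'f'): match length 0
  offset=7 (pos 0, char 'd'): match length 2
Longest match has length 2, found at offsets 3, 7; take the smallest, offset 3.
next_char = character at position 7 + 2 = 9 -> 'f'

Best match: offset=3, length=2 (matching 'df' starting at position 4)
LZ77 triple: (3, 2, 'f')


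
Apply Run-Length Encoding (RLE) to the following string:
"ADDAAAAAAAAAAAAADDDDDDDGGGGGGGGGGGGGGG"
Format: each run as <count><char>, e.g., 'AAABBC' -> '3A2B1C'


Scanning runs left to right:
  i=0: run of 'A' x 1 -> '1A'
  i=1: run of 'D' x 2 -> '2D'
  i=3: run of 'A' x 13 -> '13A'
  i=16: run of 'D' x 7 -> '7D'
  i=23: run of 'G' x 15 -> '15G'

RLE = 1A2D13A7D15G


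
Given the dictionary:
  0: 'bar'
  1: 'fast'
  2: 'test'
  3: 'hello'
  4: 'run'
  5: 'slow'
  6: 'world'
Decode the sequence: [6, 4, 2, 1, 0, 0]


Look up each index in the dictionary:
  6 -> 'world'
  4 -> 'run'
  2 -> 'test'
  1 -> 'fast'
  0 -> 'bar'
  0 -> 'bar'

Decoded: "world run test fast bar bar"


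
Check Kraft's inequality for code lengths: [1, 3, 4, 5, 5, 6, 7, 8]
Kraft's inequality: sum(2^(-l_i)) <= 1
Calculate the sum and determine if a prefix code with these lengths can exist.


Sum = 2^(-1) + 2^(-3) + 2^(-4) + 2^(-5) + 2^(-5) + 2^(-6) + 2^(-7) + 2^(-8)
    = 0.5 + 0.125 + 0.0625 + 0.03125 + 0.03125 + 0.015625 + 0.0078125 + 0.00390625
    = 199/256 = 0.77734375
Since 0.77734375 <= 1, Kraft's inequality IS satisfied.
A prefix code with these lengths CAN exist.

Kraft sum = 0.77734375. Satisfied.


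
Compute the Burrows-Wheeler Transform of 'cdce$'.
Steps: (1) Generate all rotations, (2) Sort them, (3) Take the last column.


Rotations (sorted):
  0: $cdce -> last char: e
  1: cdce$ -> last char: $
  2: ce$cd -> last char: d
  3: dce$c -> last char: c
  4: e$cdc -> last char: c


BWT = e$dcc


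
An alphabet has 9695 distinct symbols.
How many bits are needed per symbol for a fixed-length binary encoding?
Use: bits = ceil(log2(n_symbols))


log2(9695) = 13.243
Bracket: 2^13 = 8192 < 9695 <= 2^14 = 16384
So ceil(log2(9695)) = 14

bits = ceil(log2(9695)) = ceil(13.243) = 14 bits


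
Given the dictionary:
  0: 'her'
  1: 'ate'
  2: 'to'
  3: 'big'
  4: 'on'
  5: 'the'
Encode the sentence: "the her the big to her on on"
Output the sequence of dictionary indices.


Look up each word in the dictionary:
  'the' -> 5
  'her' -> 0
  'the' -> 5
  'big' -> 3
  'to' -> 2
  'her' -> 0
  'on' -> 4
  'on' -> 4

Encoded: [5, 0, 5, 3, 2, 0, 4, 4]


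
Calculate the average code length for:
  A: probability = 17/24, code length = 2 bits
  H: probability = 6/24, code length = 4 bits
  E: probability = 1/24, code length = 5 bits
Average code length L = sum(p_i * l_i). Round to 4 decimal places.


Weighted contributions p_i * l_i:
  A: (17/24) * 2 = 34/24
  H: (6/24) * 4 = 24/24
  E: (1/24) * 5 = 5/24
Sum = (34 + 24 + 5)/24 = 63/24

L = 63/24 = 2.6250 bits/symbol


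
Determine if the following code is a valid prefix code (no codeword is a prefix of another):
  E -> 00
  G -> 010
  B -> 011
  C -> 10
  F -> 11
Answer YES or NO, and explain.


Checking each pair (does one codeword prefix another?):
  E='00' vs G='010': no prefix
  E='00' vs B='011': no prefix
  E='00' vs C='10': no prefix
  E='00' vs F='11': no prefix
  G='010' vs E='00': no prefix
  G='010' vs B='011': no prefix
  G='010' vs C='10': no prefix
  G='010' vs F='11': no prefix
  B='011' vs E='00': no prefix
  B='011' vs G='010': no prefix
  B='011' vs C='10': no prefix
  B='011' vs F='11': no prefix
  C='10' vs E='00': no prefix
  C='10' vs G='010': no prefix
  C='10' vs B='011': no prefix
  C='10' vs F='11': no prefix
  F='11' vs E='00': no prefix
  F='11' vs G='010': no prefix
  F='11' vs B='011': no prefix
  F='11' vs C='10': no prefix
No violation found over all pairs.

YES -- this is a valid prefix code. No codeword is a prefix of any other codeword.


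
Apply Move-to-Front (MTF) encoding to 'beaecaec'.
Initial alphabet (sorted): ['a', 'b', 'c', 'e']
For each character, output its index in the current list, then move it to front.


MTF encoding:
'b': index 1 in ['a', 'b', 'c', 'e'] -> ['b', 'a', 'c', 'e']
'e': index 3 in ['b', 'a', 'c', 'e'] -> ['e', 'b', 'a', 'c']
'a': index 2 in ['e', 'b', 'a', 'c'] -> ['a', 'e', 'b', 'c']
'e': index 1 in ['a', 'e', 'b', 'c'] -> ['e', 'a', 'b', 'c']
'c': index 3 in ['e', 'a', 'b', 'c'] -> ['c', 'e', 'a', 'b']
'a': index 2 in ['c', 'e', 'a', 'b'] -> ['a', 'c', 'e', 'b']
'e': index 2 in ['a', 'c', 'e', 'b'] -> ['e', 'a', 'c', 'b']
'c': index 2 in ['e', 'a', 'c', 'b'] -> ['c', 'e', 'a', 'b']


Output: [1, 3, 2, 1, 3, 2, 2, 2]


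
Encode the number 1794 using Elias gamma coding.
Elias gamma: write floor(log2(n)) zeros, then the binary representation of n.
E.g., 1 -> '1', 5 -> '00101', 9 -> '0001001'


num_bits = floor(log2(1794)) + 1 = 11
leading_zeros = num_bits - 1 = 10
binary(1794) = 11100000010

Elias gamma(1794) = '0000000000' + '11100000010' = 000000000011100000010 (21 bits)


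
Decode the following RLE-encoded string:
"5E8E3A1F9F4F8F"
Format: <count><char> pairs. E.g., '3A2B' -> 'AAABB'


Expanding each <count><char> pair:
  5E -> 'EEEEE'
  8E -> 'EEEEEEEE'
  3A -> 'AAA'
  1F -> 'F'
  9F -> 'FFFFFFFFF'
  4F -> 'FFFF'
  8F -> 'FFFFFFFF'

Decoded = EEEEEEEEEEEEEAAAFFFFFFFFFFFFFFFFFFFFFF


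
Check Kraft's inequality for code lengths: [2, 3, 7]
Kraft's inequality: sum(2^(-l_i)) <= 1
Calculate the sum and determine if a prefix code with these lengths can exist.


Sum = 2^(-2) + 2^(-3) + 2^(-7)
    = 0.25 + 0.125 + 0.0078125
    = 49/128 = 0.3828125
Since 0.3828125 <= 1, Kraft's inequality IS satisfied.
A prefix code with these lengths CAN exist.

Kraft sum = 0.3828125. Satisfied.


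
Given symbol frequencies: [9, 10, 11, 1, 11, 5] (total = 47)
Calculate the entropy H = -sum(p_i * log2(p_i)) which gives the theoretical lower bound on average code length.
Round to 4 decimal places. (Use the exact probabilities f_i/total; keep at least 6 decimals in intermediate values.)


Per-symbol terms -p_i * log2(p_i) with p_i = f_i/47:
  p = 9/47 = 0.191489: log2(p) = -2.384664, -p*log2(p) = 0.456638
  p = 10/47 = 0.212766: log2(p) = -2.232661, -p*log2(p) = 0.475034
  p = 11/47 = 0.234043: log2(p) = -2.095157, -p*log2(p) = 0.490356
  p = 1/47 = 0.021277: log2(p) = -5.554589, -p*log2(p) = 0.118183
  p = 11/47 = 0.234043: log2(p) = -2.095157, -p*log2(p) = 0.490356
  p = 5/47 = 0.106383: log2(p) = -3.232661, -p*log2(p) = 0.343900
H = 0.456638 + 0.475034 + 0.490356 + 0.118183 + 0.490356 + 0.343900 = 2.374467

H = 2.3745 bits/symbol


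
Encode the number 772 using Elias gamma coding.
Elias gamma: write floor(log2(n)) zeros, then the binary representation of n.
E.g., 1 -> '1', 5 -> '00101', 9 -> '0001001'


num_bits = floor(log2(772)) + 1 = 10
leading_zeros = num_bits - 1 = 9
binary(772) = 1100000100

Elias gamma(772) = '000000000' + '1100000100' = 0000000001100000100 (19 bits)


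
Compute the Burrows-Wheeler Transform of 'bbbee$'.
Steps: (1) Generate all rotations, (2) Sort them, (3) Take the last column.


Rotations (sorted):
  0: $bbbee -> last char: e
  1: bbbee$ -> last char: $
  2: bbee$b -> last char: b
  3: bee$bb -> last char: b
  4: e$bbbe -> last char: e
  5: ee$bbb -> last char: b


BWT = e$bbeb


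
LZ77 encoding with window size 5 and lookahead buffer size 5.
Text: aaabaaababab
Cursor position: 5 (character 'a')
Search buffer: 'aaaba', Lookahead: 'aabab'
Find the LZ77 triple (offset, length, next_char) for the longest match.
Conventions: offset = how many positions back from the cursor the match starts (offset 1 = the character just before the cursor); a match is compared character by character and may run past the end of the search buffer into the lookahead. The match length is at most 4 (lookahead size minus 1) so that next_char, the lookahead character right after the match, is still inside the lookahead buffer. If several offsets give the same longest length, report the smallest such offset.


Try each offset into the search buffer:
  offset=1 (pos 4, char 'a'): match length 2
  offset=2 (pos 3, char 'b'): match length 0
  offset=3 (pos 2, char 'a'): match length 1
  offset=4 (pos 1, char 'a'): match length 4
  offset=5 (pos 0, char 'a'): match length 2
Longest match has length 4 at offset 4.
next_char = character at position 5 + 4 = 9 -> 'b'

Best match: offset=4, length=4 (matching 'aaba' starting at position 1)
LZ77 triple: (4, 4, 'b')


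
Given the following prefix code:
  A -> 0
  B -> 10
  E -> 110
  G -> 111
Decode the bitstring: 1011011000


Decoding step by step:
Bits 10 -> B
Bits 110 -> E
Bits 110 -> E
Bits 0 -> A
Bits 0 -> A


Decoded message: BEEAA


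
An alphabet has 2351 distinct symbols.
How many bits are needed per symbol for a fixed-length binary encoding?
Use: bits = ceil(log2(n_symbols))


log2(2351) = 11.1991
Bracket: 2^11 = 2048 < 2351 <= 2^12 = 4096
So ceil(log2(2351)) = 12

bits = ceil(log2(2351)) = ceil(11.1991) = 12 bits


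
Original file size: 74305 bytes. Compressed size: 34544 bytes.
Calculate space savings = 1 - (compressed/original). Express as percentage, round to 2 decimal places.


ratio = compressed/original = 34544/74305 = 0.464895
savings = 1 - ratio = 1 - 0.464895 = 0.535105
as a percentage: 0.535105 * 100 = 53.51%

Space savings = 1 - 34544/74305 = 53.51%


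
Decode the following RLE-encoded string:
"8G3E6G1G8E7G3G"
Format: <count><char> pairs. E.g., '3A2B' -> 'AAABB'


Expanding each <count><char> pair:
  8G -> 'GGGGGGGG'
  3E -> 'EEE'
  6G -> 'GGGGGG'
  1G -> 'G'
  8E -> 'EEEEEEEE'
  7G -> 'GGGGGGG'
  3G -> 'GGG'

Decoded = GGGGGGGGEEEGGGGGGGEEEEEEEEGGGGGGGGGG


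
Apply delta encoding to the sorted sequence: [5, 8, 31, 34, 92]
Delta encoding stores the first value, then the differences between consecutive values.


First value: 5
Deltas:
  8 - 5 = 3
  31 - 8 = 23
  34 - 31 = 3
  92 - 34 = 58


Delta encoded: [5, 3, 23, 3, 58]


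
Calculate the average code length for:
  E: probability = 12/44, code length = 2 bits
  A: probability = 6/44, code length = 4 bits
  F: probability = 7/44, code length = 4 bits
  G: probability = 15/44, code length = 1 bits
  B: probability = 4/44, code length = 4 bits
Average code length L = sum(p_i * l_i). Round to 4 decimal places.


Weighted contributions p_i * l_i:
  E: (12/44) * 2 = 24/44
  A: (6/44) * 4 = 24/44
  F: (7/44) * 4 = 28/44
  G: (15/44) * 1 = 15/44
  B: (4/44) * 4 = 16/44
Sum = (24 + 24 + 28 + 15 + 16)/44 = 107/44

L = 107/44 = 2.4318 bits/symbol


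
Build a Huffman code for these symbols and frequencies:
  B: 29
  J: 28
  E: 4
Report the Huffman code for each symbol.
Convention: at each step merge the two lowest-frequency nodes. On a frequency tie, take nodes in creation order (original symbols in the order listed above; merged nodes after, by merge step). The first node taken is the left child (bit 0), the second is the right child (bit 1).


Huffman tree construction:
Step 1: Merge E(4) + J(28) = 32
Step 2: Merge B(29) + (E+J)(32) = 61
Read each symbol's code off the tree from the root (left child = 0, right child = 1).

Codes:
  B: 0 (length 1)
  J: 11 (length 2)
  E: 10 (length 2)
Average code length: 93/61 = 1.5246 bits/symbol


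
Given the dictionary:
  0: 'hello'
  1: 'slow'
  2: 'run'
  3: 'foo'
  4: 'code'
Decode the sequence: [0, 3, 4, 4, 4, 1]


Look up each index in the dictionary:
  0 -> 'hello'
  3 -> 'foo'
  4 -> 'code'
  4 -> 'code'
  4 -> 'code'
  1 -> 'slow'

Decoded: "hello foo code code code slow"


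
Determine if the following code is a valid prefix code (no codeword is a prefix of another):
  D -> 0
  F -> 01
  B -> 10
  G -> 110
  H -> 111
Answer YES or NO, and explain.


Checking each pair (does one codeword prefix another?):
  D='0' vs F='01': prefix -- VIOLATION

NO -- this is NOT a valid prefix code. D (0) is a prefix of F (01).


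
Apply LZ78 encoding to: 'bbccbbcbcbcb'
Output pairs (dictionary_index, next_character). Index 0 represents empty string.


LZ78 encoding steps:
Dictionary: {0: ''}
Step 1: w='' (idx 0), next='b' -> output (0, 'b'), add 'b' as idx 1
Step 2: w='b' (idx 1), next='c' -> output (1, 'c'), add 'bc' as idx 2
Step 3: w='' (idx 0), next='c' -> output (0, 'c'), add 'c' as idx 3
Step 4: w='b' (idx 1), next='b' -> output (1, 'b'), add 'bb' as idx 4
Step 5: w='c' (idx 3), next='b' -> output (3, 'b'), add 'cb' as idx 5
Step 6: w='cb' (idx 5), next='c' -> output (5, 'c'), add 'cbc' as idx 6
Step 7: w='b' (idx 1), end of input -> output (1, '')


Encoded: [(0, 'b'), (1, 'c'), (0, 'c'), (1, 'b'), (3, 'b'), (5, 'c'), (1, '')]


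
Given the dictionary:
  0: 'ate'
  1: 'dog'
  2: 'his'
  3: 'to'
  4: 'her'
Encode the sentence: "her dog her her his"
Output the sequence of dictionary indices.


Look up each word in the dictionary:
  'her' -> 4
  'dog' -> 1
  'her' -> 4
  'her' -> 4
  'his' -> 2

Encoded: [4, 1, 4, 4, 2]


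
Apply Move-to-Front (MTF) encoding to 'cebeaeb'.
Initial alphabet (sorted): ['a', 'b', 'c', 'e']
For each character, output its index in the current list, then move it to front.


MTF encoding:
'c': index 2 in ['a', 'b', 'c', 'e'] -> ['c', 'a', 'b', 'e']
'e': index 3 in ['c', 'a', 'b', 'e'] -> ['e', 'c', 'a', 'b']
'b': index 3 in ['e', 'c', 'a', 'b'] -> ['b', 'e', 'c', 'a']
'e': index 1 in ['b', 'e', 'c', 'a'] -> ['e', 'b', 'c', 'a']
'a': index 3 in ['e', 'b', 'c', 'a'] -> ['a', 'e', 'b', 'c']
'e': index 1 in ['a', 'e', 'b', 'c'] -> ['e', 'a', 'b', 'c']
'b': index 2 in ['e', 'a', 'b', 'c'] -> ['b', 'e', 'a', 'c']


Output: [2, 3, 3, 1, 3, 1, 2]


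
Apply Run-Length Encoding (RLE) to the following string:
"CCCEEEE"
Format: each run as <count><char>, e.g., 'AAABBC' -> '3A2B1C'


Scanning runs left to right:
  i=0: run of 'C' x 3 -> '3C'
  i=3: run of 'E' x 4 -> '4E'

RLE = 3C4E


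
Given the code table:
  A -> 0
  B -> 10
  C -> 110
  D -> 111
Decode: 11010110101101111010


Decoding:
110 -> C
10 -> B
110 -> C
10 -> B
110 -> C
111 -> D
10 -> B
10 -> B


Result: CBCBCDBB


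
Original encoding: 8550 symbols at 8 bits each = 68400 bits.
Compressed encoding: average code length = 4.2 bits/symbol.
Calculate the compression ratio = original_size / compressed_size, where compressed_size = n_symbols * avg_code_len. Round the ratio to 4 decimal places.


original_size = n_symbols * orig_bits = 8550 * 8 = 68400 bits
compressed_size = n_symbols * avg_code_len = 8550 * 4.2 = 35910.0 bits
ratio = original_size / compressed_size = 68400 / 35910.0 = 1.9048

Compression ratio = 1.9048


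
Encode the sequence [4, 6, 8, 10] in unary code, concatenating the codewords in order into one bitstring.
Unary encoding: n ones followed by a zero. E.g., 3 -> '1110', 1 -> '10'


Encode each number as n ones followed by a terminating 0:
  4 -> 11110 (5 bits)
  6 -> 1111110 (7 bits)
  8 -> 111111110 (9 bits)
  10 -> 11111111110 (11 bits)
Total length = 5 + 7 + 9 + 11 = 32 bits.

Unary([4, 6, 8, 10]) = 11110111111011111111011111111110 (32 bits)


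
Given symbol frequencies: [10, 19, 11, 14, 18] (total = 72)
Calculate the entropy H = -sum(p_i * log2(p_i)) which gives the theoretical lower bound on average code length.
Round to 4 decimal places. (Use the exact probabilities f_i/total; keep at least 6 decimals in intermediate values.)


Per-symbol terms -p_i * log2(p_i) with p_i = f_i/72:
  p = 10/72 = 0.138889: log2(p) = -2.847997, -p*log2(p) = 0.395555
  p = 19/72 = 0.263889: log2(p) = -1.921997, -p*log2(p) = 0.507194
  p = 11/72 = 0.152778: log2(p) = -2.710493, -p*log2(p) = 0.414103
  p = 14/72 = 0.194444: log2(p) = -2.362570, -p*log2(p) = 0.459389
  p = 18/72 = 0.250000: log2(p) = -2.000000, -p*log2(p) = 0.500000
H = 0.395555 + 0.507194 + 0.414103 + 0.459389 + 0.500000 = 2.276241

H = 2.2762 bits/symbol


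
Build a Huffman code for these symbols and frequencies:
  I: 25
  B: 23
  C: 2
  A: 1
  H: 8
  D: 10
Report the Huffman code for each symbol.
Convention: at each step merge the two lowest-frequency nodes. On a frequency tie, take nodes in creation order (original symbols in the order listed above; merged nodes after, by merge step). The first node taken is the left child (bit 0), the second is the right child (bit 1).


Huffman tree construction:
Step 1: Merge A(1) + C(2) = 3
Step 2: Merge (A+C)(3) + H(8) = 11
Step 3: Merge D(10) + ((A+C)+H)(11) = 21
Step 4: Merge (D+((A+C)+H))(21) + B(23) = 44
Step 5: Merge I(25) + ((D+((A+C)+H))+B)(44) = 69
Read each symbol's code off the tree from the root (left child = 0, right child = 1).

Codes:
  I: 0 (length 1)
  B: 11 (length 2)
  C: 10101 (length 5)
  A: 10100 (length 5)
  H: 1011 (length 4)
  D: 100 (length 3)
Average code length: 148/69 = 2.1449 bits/symbol


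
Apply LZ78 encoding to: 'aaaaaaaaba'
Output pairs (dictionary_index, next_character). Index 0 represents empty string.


LZ78 encoding steps:
Dictionary: {0: ''}
Step 1: w='' (idx 0), next='a' -> output (0, 'a'), add 'a' as idx 1
Step 2: w='a' (idx 1), next='a' -> output (1, 'a'), add 'aa' as idx 2
Step 3: w='aa' (idx 2), next='a' -> output (2, 'a'), add 'aaa' as idx 3
Step 4: w='aa' (idx 2), next='b' -> output (2, 'b'), add 'aab' as idx 4
Step 5: w='a' (idx 1), end of input -> output (1, '')


Encoded: [(0, 'a'), (1, 'a'), (2, 'a'), (2, 'b'), (1, '')]


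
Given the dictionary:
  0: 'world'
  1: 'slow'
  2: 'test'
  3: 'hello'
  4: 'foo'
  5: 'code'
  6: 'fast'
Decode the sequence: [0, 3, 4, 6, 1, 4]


Look up each index in the dictionary:
  0 -> 'world'
  3 -> 'hello'
  4 -> 'foo'
  6 -> 'fast'
  1 -> 'slow'
  4 -> 'foo'

Decoded: "world hello foo fast slow foo"


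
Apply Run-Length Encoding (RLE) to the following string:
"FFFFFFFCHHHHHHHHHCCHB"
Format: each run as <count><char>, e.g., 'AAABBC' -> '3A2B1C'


Scanning runs left to right:
  i=0: run of 'F' x 7 -> '7F'
  i=7: run of 'C' x 1 -> '1C'
  i=8: run of 'H' x 9 -> '9H'
  i=17: run of 'C' x 2 -> '2C'
  i=19: run of 'H' x 1 -> '1H'
  i=20: run of 'B' x 1 -> '1B'

RLE = 7F1C9H2C1H1B


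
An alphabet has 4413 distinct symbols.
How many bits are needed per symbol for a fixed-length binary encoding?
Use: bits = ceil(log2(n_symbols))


log2(4413) = 12.1075
Bracket: 2^12 = 4096 < 4413 <= 2^13 = 8192
So ceil(log2(4413)) = 13

bits = ceil(log2(4413)) = ceil(12.1075) = 13 bits


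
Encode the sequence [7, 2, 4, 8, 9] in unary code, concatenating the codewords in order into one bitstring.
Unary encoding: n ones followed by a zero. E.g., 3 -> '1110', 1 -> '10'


Encode each number as n ones followed by a terminating 0:
  7 -> 11111110 (8 bits)
  2 -> 110 (3 bits)
  4 -> 11110 (5 bits)
  8 -> 111111110 (9 bits)
  9 -> 1111111110 (10 bits)
Total length = 8 + 3 + 5 + 9 + 10 = 35 bits.

Unary([7, 2, 4, 8, 9]) = 11111110110111101111111101111111110 (35 bits)


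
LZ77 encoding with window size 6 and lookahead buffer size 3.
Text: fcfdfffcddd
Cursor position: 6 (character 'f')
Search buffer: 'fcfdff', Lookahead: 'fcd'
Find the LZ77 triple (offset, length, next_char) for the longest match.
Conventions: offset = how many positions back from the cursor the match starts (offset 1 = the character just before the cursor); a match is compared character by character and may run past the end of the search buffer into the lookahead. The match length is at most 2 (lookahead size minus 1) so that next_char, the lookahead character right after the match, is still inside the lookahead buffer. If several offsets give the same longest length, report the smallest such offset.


Try each offset into the search buffer:
  offset=1 (pos 5, char 'f'): match length 1
  offset=2 (pos 4, char 'f'): match length 1
  offset=3 (pos 3, char 'd'): match length 0
  offset=4 (pos 2, char 'f'): match length 1
  offset=5 (pos 1, char 'c'): match length 0
  offset=6 (pos 0, char 'f'): match length 2
Longest match has length 2 at offset 6.
next_char = character at position 6 + 2 = 8 -> 'd'

Best match: offset=6, length=2 (matching 'fc' starting at position 0)
LZ77 triple: (6, 2, 'd')


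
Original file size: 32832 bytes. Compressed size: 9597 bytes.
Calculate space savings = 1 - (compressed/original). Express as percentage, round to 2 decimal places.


ratio = compressed/original = 9597/32832 = 0.292306
savings = 1 - ratio = 1 - 0.292306 = 0.707694
as a percentage: 0.707694 * 100 = 70.77%

Space savings = 1 - 9597/32832 = 70.77%


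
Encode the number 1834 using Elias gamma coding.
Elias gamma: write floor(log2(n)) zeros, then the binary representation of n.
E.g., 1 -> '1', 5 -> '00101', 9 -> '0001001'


num_bits = floor(log2(1834)) + 1 = 11
leading_zeros = num_bits - 1 = 10
binary(1834) = 11100101010

Elias gamma(1834) = '0000000000' + '11100101010' = 000000000011100101010 (21 bits)


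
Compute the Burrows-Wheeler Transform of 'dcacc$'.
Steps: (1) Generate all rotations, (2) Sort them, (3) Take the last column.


Rotations (sorted):
  0: $dcacc -> last char: c
  1: acc$dc -> last char: c
  2: c$dcac -> last char: c
  3: cacc$d -> last char: d
  4: cc$dca -> last char: a
  5: dcacc$ -> last char: $


BWT = cccda$


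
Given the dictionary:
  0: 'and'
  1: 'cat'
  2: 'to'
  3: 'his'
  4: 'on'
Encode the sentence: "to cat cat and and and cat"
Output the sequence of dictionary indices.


Look up each word in the dictionary:
  'to' -> 2
  'cat' -> 1
  'cat' -> 1
  'and' -> 0
  'and' -> 0
  'and' -> 0
  'cat' -> 1

Encoded: [2, 1, 1, 0, 0, 0, 1]


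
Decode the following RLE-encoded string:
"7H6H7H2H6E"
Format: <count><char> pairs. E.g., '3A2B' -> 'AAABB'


Expanding each <count><char> pair:
  7H -> 'HHHHHHH'
  6H -> 'HHHHHH'
  7H -> 'HHHHHHH'
  2H -> 'HH'
  6E -> 'EEEEEE'

Decoded = HHHHHHHHHHHHHHHHHHHHHHEEEEEE


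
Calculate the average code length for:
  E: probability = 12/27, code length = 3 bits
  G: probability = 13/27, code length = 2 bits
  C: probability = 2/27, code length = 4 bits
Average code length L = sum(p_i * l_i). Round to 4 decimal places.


Weighted contributions p_i * l_i:
  E: (12/27) * 3 = 36/27
  G: (13/27) * 2 = 26/27
  C: (2/27) * 4 = 8/27
Sum = (36 + 26 + 8)/27 = 70/27

L = 70/27 = 2.5926 bits/symbol


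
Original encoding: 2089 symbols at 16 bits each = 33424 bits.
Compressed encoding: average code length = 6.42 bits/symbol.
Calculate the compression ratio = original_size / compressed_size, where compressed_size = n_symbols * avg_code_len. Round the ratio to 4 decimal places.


original_size = n_symbols * orig_bits = 2089 * 16 = 33424 bits
compressed_size = n_symbols * avg_code_len = 2089 * 6.42 = 13411.38 bits
ratio = original_size / compressed_size = 33424 / 13411.38 = 2.4922

Compression ratio = 2.4922


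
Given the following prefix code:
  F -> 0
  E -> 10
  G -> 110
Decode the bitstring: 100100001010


Decoding step by step:
Bits 10 -> E
Bits 0 -> F
Bits 10 -> E
Bits 0 -> F
Bits 0 -> F
Bits 0 -> F
Bits 10 -> E
Bits 10 -> E


Decoded message: EFEFFFEE


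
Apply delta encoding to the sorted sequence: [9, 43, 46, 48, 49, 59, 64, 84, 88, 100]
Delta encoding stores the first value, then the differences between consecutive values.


First value: 9
Deltas:
  43 - 9 = 34
  46 - 43 = 3
  48 - 46 = 2
  49 - 48 = 1
  59 - 49 = 10
  64 - 59 = 5
  84 - 64 = 20
  88 - 84 = 4
  100 - 88 = 12


Delta encoded: [9, 34, 3, 2, 1, 10, 5, 20, 4, 12]


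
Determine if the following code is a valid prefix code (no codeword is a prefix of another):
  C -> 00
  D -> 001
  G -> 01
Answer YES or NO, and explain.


Checking each pair (does one codeword prefix another?):
  C='00' vs D='001': prefix -- VIOLATION

NO -- this is NOT a valid prefix code. C (00) is a prefix of D (001).


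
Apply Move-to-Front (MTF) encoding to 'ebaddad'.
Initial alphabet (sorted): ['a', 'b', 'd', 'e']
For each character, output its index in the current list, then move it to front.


MTF encoding:
'e': index 3 in ['a', 'b', 'd', 'e'] -> ['e', 'a', 'b', 'd']
'b': index 2 in ['e', 'a', 'b', 'd'] -> ['b', 'e', 'a', 'd']
'a': index 2 in ['b', 'e', 'a', 'd'] -> ['a', 'b', 'e', 'd']
'd': index 3 in ['a', 'b', 'e', 'd'] -> ['d', 'a', 'b', 'e']
'd': index 0 in ['d', 'a', 'b', 'e'] -> ['d', 'a', 'b', 'e']
'a': index 1 in ['d', 'a', 'b', 'e'] -> ['a', 'd', 'b', 'e']
'd': index 1 in ['a', 'd', 'b', 'e'] -> ['d', 'a', 'b', 'e']


Output: [3, 2, 2, 3, 0, 1, 1]
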